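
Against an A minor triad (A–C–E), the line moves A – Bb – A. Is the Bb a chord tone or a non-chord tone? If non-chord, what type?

The harmony at that moment is A minor triad (A, C, E); Bb is not a chord tone.
It is approached by step up from A and left by step down to A.
Step away and step back to the same note — a neighbor tone (upper neighbor).

Non-chord tone — a neighbor tone.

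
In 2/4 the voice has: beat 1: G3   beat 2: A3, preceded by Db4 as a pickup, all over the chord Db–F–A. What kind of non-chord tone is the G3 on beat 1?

The harmony at that moment is Db augmented triad (Db, F, A); G3 is not a chord tone.
It is approached by leap down from Db4 and left by step up to A3.
Leap in, step out, metrically accented — an appoggiatura.

Appoggiatura.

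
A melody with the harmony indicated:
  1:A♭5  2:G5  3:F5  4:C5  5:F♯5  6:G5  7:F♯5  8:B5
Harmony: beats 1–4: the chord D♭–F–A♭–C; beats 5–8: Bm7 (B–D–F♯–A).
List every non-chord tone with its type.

G5 (beat 2) — passing tone; G5 (beat 6) — neighbor tone.

The harmony at that moment is D♭ major seventh chord (D♭, F, A♭, C); G5 is not a chord tone.
It is approached by step down from A♭5 and left by step down to F5.
Step in, step out in the same direction — a passing tone.
The harmony at that moment is B minor seventh chord (B, D, F♯, A); G5 is not a chord tone.
It is approached by step up from F♯5 and left by step down to F♯5.
Step away and step back to the same note — a neighbor tone (upper neighbor).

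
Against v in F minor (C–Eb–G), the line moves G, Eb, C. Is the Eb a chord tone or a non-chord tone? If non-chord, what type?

C minor triad contains C, Eb, G; Eb is the third, so it is a chord tone.

Chord tone (the third of C minor triad).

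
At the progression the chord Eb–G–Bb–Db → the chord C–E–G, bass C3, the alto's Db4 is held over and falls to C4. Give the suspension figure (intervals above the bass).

At the second chord the bass is C3. The suspended Db4 lies a ninth above the bass; after resolving down by step to C4, the interval above the bass becomes an octave.
Suspension figures are named by those two intervals: 9–8.

9–8 suspension.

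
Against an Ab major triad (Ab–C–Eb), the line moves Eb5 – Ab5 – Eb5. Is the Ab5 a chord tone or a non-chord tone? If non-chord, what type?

Chord tone (the root of Ab major triad).

Ab major triad contains Ab, C, Eb; Ab is the root, so it is a chord tone.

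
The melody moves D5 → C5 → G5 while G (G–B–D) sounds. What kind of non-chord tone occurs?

The harmony at that moment is G major triad (G, B, D); C5 is not a chord tone.
It is approached by step down from D5 and left by leap up to G5.
Step in, leap out — an escape tone.

C5 is an escape tone.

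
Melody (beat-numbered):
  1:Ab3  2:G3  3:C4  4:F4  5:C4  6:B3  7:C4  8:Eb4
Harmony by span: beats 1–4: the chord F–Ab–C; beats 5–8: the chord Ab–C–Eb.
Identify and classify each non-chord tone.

The harmony at that moment is F minor triad (F, Ab, C); G3 is not a chord tone.
It is approached by step down from Ab3 and left by leap up to C4.
Step in, leap out — an escape tone.
The harmony at that moment is Ab major triad (Ab, C, Eb); B3 is not a chord tone.
It is approached by step down from C4 and left by step up to C4.
Step away and step back to the same note — a neighbor tone (lower neighbor).

G3 (beat 2) — escape tone; B3 (beat 6) — neighbor tone.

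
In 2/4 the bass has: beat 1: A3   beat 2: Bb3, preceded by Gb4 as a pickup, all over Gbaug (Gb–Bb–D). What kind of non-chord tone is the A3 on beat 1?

Appoggiatura.

The harmony at that moment is Gb augmented triad (Gb, Bb, D); A3 is not a chord tone.
It is approached by leap down from Gb4 and left by step up to Bb3.
Leap in, step out, metrically accented — an appoggiatura.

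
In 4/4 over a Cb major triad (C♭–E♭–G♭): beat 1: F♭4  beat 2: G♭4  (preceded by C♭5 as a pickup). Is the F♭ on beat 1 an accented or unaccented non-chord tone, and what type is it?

Accented appoggiatura.

The harmony at that moment is C♭ major triad (C♭, E♭, G♭); F♭4 is not a chord tone.
It is approached by leap down from C♭5 and left by step up to G♭4.
Leap in, step out — an appoggiatura.
It falls on the downbeat, so it is accented.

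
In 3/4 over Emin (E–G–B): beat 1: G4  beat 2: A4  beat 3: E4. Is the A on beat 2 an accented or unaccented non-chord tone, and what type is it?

The harmony at that moment is E minor triad (E, G, B); A4 is not a chord tone.
It is approached by step up from G4 and left by leap down to E4.
Step in, leap out — an escape tone.
It falls on a weak beat, so it is unaccented.

Unaccented escape tone.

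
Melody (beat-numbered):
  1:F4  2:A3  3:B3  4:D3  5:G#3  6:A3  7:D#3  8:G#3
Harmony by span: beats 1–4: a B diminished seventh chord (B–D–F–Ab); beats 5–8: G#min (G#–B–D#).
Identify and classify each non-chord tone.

A3 (beat 2) — appoggiatura; A3 (beat 6) — escape tone.

The harmony at that moment is B diminished seventh chord (B, D, F, Ab); A3 is not a chord tone.
It is approached by leap down from F4 and left by step up to B3.
Leap in, step out — an appoggiatura.
The harmony at that moment is G# minor triad (G#, B, D#); A3 is not a chord tone.
It is approached by step up from G#3 and left by leap down to D#3.
Step in, leap out — an escape tone.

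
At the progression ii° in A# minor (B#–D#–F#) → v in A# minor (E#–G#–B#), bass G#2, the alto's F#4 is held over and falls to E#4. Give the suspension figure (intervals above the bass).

7–6 suspension.

At the second chord the bass is G#2. The suspended F#4 lies a seventh above the bass; after resolving down by step to E#4, the interval above the bass becomes a sixth.
Suspension figures are named by those two intervals: 7–6.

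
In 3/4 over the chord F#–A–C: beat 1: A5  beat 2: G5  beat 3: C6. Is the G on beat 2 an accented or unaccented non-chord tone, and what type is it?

The harmony at that moment is F# diminished triad (F#, A, C); G5 is not a chord tone.
It is approached by step down from A5 and left by leap up to C6.
Step in, leap out — an escape tone.
It falls on a weak beat, so it is unaccented.

Unaccented escape tone.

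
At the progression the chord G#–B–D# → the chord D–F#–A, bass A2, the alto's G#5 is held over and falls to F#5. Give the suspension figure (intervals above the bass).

At the second chord the bass is A2. The suspended G#5 lies a seventh above the bass; after resolving down by step to F#5, the interval above the bass becomes a sixth.
Suspension figures are named by those two intervals: 7–6.

7–6 suspension.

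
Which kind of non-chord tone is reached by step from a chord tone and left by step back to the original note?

Neighbor tone.

Approach: by step. Departure: by step in the opposite direction, back to the starting pitch.
Stepwise on both sides but reversing to return to the same chord tone — a neighbor tone. (Had it continued onward in the same direction it would be a passing tone instead.)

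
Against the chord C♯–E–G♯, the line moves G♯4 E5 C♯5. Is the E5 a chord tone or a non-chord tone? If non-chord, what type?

C# minor triad contains C♯, E, G♯; E is the third, so it is a chord tone.

Chord tone (the third of C# minor triad).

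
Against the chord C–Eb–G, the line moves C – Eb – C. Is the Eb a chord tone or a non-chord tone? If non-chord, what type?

C minor triad contains C, Eb, G; Eb is the third, so it is a chord tone.

Chord tone (the third of C minor triad).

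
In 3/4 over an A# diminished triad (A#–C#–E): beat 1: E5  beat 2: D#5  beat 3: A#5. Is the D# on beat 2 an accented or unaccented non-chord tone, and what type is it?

The harmony at that moment is A# diminished triad (A#, C#, E); D#5 is not a chord tone.
It is approached by step down from E5 and left by leap up to A#5.
Step in, leap out — an escape tone.
It falls on a weak beat, so it is unaccented.

Unaccented escape tone.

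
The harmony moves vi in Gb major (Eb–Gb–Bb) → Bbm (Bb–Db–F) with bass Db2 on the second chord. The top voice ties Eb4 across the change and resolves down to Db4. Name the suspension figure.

9–8 suspension.

At the second chord the bass is Db2. The suspended Eb4 lies a ninth above the bass; after resolving down by step to Db4, the interval above the bass becomes an octave.
Suspension figures are named by those two intervals: 9–8.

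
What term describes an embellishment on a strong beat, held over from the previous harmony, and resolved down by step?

Approach: by preparation — the pitch is first a chord tone, then held (tied or repeated) while the harmony changes under it. Departure: down by step. Metric position: strong.
A prepared dissonance that resolves downward by step — a suspension. (The same figure resolving upward would be a retardation.)

Suspension.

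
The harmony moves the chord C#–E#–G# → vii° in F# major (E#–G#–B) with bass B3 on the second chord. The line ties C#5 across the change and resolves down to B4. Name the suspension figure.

9–8 suspension.

At the second chord the bass is B3. The suspended C#5 lies a ninth above the bass; after resolving down by step to B4, the interval above the bass becomes an octave.
Suspension figures are named by those two intervals: 9–8.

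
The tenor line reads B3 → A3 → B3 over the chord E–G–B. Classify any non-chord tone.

A3 is a neighbor tone.

The harmony at that moment is E minor triad (E, G, B); A3 is not a chord tone.
It is approached by step down from B3 and left by step up to B3.
Step away and step back to the same note — a neighbor tone (lower neighbor).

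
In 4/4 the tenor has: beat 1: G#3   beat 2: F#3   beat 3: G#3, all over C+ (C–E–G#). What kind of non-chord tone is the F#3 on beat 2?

Lower neighbor tone.

The harmony at that moment is C augmented triad (C, E, G#); F#3 is not a chord tone.
It is approached by step down from G#3 and left by step up to G#3.
Step away and step back to the same note — a neighbor tone (lower neighbor).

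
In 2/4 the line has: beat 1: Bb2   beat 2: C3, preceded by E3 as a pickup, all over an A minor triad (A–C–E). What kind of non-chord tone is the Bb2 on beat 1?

Appoggiatura.

The harmony at that moment is A minor triad (A, C, E); Bb2 is not a chord tone.
It is approached by leap down from E3 and left by step up to C3.
Leap in, step out, metrically accented — an appoggiatura.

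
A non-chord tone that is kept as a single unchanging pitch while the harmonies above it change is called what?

Pedal tone.

Approach: none. Departure: none — a single pitch is sustained while the chords change around it, passing through harmonies that do not contain it.
No melodic motion at all; the dissonance is created entirely by the moving harmonies against the stationary note — a pedal tone (pedal point).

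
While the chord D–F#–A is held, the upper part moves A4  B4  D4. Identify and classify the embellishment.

B4 is an escape tone.

The harmony at that moment is D major triad (D, F#, A); B4 is not a chord tone.
It is approached by step up from A4 and left by leap down to D4.
Step in, leap out — an escape tone.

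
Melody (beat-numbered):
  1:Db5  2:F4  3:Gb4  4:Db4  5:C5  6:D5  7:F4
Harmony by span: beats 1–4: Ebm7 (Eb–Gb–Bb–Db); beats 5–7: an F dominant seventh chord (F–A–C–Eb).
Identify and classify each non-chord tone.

F4 (beat 2) — appoggiatura; D5 (beat 6) — escape tone.

The harmony at that moment is Eb minor seventh chord (Eb, Gb, Bb, Db); F4 is not a chord tone.
It is approached by leap down from Db5 and left by step up to Gb4.
Leap in, step out — an appoggiatura.
The harmony at that moment is F dominant seventh chord (F, A, C, Eb); D5 is not a chord tone.
It is approached by step up from C5 and left by leap down to F4.
Step in, leap out — an escape tone.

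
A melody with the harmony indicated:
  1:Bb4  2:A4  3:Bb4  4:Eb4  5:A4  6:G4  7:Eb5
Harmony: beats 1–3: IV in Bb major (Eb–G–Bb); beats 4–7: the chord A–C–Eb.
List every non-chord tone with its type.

A4 (beat 2) — neighbor tone; G4 (beat 6) — escape tone.

The harmony at that moment is Eb major triad (Eb, G, Bb); A4 is not a chord tone.
It is approached by step down from Bb4 and left by step up to Bb4.
Step away and step back to the same note — a neighbor tone (lower neighbor).
The harmony at that moment is A diminished triad (A, C, Eb); G4 is not a chord tone.
It is approached by step down from A4 and left by leap up to Eb5.
Step in, leap out — an escape tone.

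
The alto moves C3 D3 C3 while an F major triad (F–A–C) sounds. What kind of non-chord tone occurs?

D3 is a neighbor tone.

The harmony at that moment is F major triad (F, A, C); D3 is not a chord tone.
It is approached by step up from C3 and left by step down to C3.
Step away and step back to the same note — a neighbor tone (upper neighbor).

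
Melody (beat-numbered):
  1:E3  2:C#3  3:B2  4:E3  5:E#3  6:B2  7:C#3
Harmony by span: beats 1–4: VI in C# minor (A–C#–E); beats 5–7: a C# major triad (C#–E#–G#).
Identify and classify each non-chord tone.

The harmony at that moment is A major triad (A, C#, E); B2 is not a chord tone.
It is approached by step down from C#3 and left by leap up to E3.
Step in, leap out — an escape tone.
The harmony at that moment is C# major triad (C#, E#, G#); B2 is not a chord tone.
It is approached by leap down from E#3 and left by step up to C#3.
Leap in, step out — an appoggiatura.

B2 (beat 3) — escape tone; B2 (beat 6) — appoggiatura.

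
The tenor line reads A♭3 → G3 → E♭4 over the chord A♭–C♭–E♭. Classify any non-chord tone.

The harmony at that moment is A♭ minor triad (A♭, C♭, E♭); G3 is not a chord tone.
It is approached by step down from A♭3 and left by leap up to E♭4.
Step in, leap out — an escape tone.

G3 is an escape tone.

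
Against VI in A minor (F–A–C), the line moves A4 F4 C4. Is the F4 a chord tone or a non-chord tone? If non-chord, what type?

Chord tone (the root of F major triad).

F major triad contains F, A, C; F is the root, so it is a chord tone.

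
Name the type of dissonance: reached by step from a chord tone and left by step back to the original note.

Approach: by step. Departure: by step in the opposite direction, back to the starting pitch.
Stepwise on both sides but reversing to return to the same chord tone — a neighbor tone. (Had it continued onward in the same direction it would be a passing tone instead.)

Neighbor tone.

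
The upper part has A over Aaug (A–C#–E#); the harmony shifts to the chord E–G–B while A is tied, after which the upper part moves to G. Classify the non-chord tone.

The harmony at that moment is E minor triad (E, G, B); A is not a chord tone.
It is held over (the same pitch as the preceding A) and left by step down to G.
Held over from the previous chord and resolving down by step — a suspension.

A is a suspension.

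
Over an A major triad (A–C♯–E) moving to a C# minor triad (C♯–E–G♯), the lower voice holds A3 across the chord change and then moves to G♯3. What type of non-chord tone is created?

A3 is a suspension.

The harmony at that moment is C♯ minor triad (C♯, E, G♯); A3 is not a chord tone.
It is held over (the same pitch as the preceding A3) and left by step down to G♯3.
Held over from the previous chord and resolving down by step — a suspension.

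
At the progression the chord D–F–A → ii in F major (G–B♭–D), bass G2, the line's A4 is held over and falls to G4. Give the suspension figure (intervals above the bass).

9–8 suspension.

At the second chord the bass is G2. The suspended A4 lies a ninth above the bass; after resolving down by step to G4, the interval above the bass becomes an octave.
Suspension figures are named by those two intervals: 9–8.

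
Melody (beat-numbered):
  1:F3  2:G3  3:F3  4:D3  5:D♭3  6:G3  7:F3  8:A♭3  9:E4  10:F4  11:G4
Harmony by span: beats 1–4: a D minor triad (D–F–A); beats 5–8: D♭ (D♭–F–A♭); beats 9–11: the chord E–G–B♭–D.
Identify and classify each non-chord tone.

G3 (beat 2) — neighbor tone; G3 (beat 6) — appoggiatura; F4 (beat 10) — passing tone.

The harmony at that moment is D minor triad (D, F, A); G3 is not a chord tone.
It is approached by step up from F3 and left by step down to F3.
Step away and step back to the same note — a neighbor tone (upper neighbor).
The harmony at that moment is D♭ major triad (D♭, F, A♭); G3 is not a chord tone.
It is approached by leap up from D♭3 and left by step down to F3.
Leap in, step out — an appoggiatura.
The harmony at that moment is E half-diminished seventh chord (E, G, B♭, D); F4 is not a chord tone.
It is approached by step up from E4 and left by step up to G4.
Step in, step out in the same direction — a passing tone.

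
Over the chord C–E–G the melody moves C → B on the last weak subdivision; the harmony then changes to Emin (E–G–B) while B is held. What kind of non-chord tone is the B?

The harmony at that moment is C major triad (C, E, G); B is not a chord tone.
It is approached by step down from C and then sustained as the same pitch into the next harmony.
Arriving early and becoming a chord tone when the harmony changes — an anticipation.

B is an anticipation.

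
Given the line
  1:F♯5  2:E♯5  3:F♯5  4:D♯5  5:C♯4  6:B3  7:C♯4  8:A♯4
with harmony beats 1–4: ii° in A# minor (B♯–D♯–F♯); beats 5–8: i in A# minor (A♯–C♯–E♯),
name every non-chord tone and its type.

The harmony at that moment is B♯ diminished triad (B♯, D♯, F♯); E♯5 is not a chord tone.
It is approached by step down from F♯5 and left by step up to F♯5.
Step away and step back to the same note — a neighbor tone (lower neighbor).
The harmony at that moment is A♯ minor triad (A♯, C♯, E♯); B3 is not a chord tone.
It is approached by step down from C♯4 and left by step up to C♯4.
Step away and step back to the same note — a neighbor tone (lower neighbor).

E♯5 (beat 2) — neighbor tone; B3 (beat 6) — neighbor tone.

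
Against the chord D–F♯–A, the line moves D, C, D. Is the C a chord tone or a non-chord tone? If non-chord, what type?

Non-chord tone — a neighbor tone.

The harmony at that moment is D major triad (D, F♯, A); C is not a chord tone.
It is approached by step down from D and left by step up to D.
Step away and step back to the same note — a neighbor tone (lower neighbor).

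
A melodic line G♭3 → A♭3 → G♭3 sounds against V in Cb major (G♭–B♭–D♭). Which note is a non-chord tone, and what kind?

A♭3 is a neighbor tone.

The harmony at that moment is G♭ major triad (G♭, B♭, D♭); A♭3 is not a chord tone.
It is approached by step up from G♭3 and left by step down to G♭3.
Step away and step back to the same note — a neighbor tone (upper neighbor).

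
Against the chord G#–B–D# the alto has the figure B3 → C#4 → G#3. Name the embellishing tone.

The harmony at that moment is G# minor triad (G#, B, D#); C#4 is not a chord tone.
It is approached by step up from B3 and left by leap down to G#3.
Step in, leap out — an escape tone.

C#4 is an escape tone.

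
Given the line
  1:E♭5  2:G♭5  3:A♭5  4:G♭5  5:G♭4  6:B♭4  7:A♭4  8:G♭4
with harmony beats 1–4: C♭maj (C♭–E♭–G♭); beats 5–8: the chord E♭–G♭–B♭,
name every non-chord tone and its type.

The harmony at that moment is C♭ major triad (C♭, E♭, G♭); A♭5 is not a chord tone.
It is approached by step up from G♭5 and left by step down to G♭5.
Step away and step back to the same note — a neighbor tone (upper neighbor).
The harmony at that moment is E♭ minor triad (E♭, G♭, B♭); A♭4 is not a chord tone.
It is approached by step down from B♭4 and left by step down to G♭4.
Step in, step out in the same direction — a passing tone.

A♭5 (beat 3) — neighbor tone; A♭4 (beat 7) — passing tone.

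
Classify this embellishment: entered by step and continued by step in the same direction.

Approach: by step. Departure: by step, continuing in the same direction.
Stepwise on both sides with no change of direction means the note fills in the space between two different chord tones — a passing tone. (Had it turned back to its starting note it would be a neighbor tone instead.)

Passing tone.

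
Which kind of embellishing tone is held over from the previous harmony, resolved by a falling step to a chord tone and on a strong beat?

Approach: by preparation — the pitch is first a chord tone, then held (tied or repeated) while the harmony changes under it. Departure: down by step. Metric position: strong.
A prepared dissonance that resolves downward by step — a suspension. (The same figure resolving upward would be a retardation.)

Suspension.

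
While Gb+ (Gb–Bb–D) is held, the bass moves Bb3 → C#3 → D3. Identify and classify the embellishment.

The harmony at that moment is Gb augmented triad (Gb, Bb, D); C#3 is not a chord tone.
It is approached by leap down from Bb3 and left by step up to D3.
Leap in, step out — an appoggiatura.

C#3 is an appoggiatura.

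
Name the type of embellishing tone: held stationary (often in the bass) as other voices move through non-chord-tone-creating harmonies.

Pedal tone.

Approach: none. Departure: none — a single pitch is sustained while the chords change around it, passing through harmonies that do not contain it.
No melodic motion at all; the dissonance is created entirely by the moving harmonies against the stationary note — a pedal tone (pedal point).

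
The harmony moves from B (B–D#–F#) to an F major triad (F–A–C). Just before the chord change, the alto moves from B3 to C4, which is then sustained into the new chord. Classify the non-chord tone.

The harmony at that moment is B major triad (B, D#, F#); C4 is not a chord tone.
It is approached by step up from B3 and then sustained as the same pitch into the next harmony.
Arriving early and becoming a chord tone when the harmony changes — an anticipation.

C4 is an anticipation.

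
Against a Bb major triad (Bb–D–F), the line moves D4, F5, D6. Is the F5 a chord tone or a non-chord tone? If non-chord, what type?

Bb major triad contains Bb, D, F; F is the fifth, so it is a chord tone.

Chord tone (the fifth of Bb major triad).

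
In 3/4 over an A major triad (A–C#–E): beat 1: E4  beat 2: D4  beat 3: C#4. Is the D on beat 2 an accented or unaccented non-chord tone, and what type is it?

Unaccented passing tone.

The harmony at that moment is A major triad (A, C#, E); D4 is not a chord tone.
It is approached by step down from E4 and left by step down to C#4.
Step in, step out in the same direction — a passing tone.
It falls on a weak beat, so it is unaccented.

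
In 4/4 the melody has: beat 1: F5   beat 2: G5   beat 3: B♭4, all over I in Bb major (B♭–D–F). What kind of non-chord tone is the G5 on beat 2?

The harmony at that moment is B♭ major triad (B♭, D, F); G5 is not a chord tone.
It is approached by step up from F5 and left by leap down to B♭4.
Step in, leap out, on a weak beat — an escape tone.

Escape tone.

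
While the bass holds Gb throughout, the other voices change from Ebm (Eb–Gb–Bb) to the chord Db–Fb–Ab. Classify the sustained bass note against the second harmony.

Pedal tone (pedal point).

The harmony at that moment is Db minor triad (Db, Fb, Ab); Gb is not a chord tone.
It is held over (the same pitch as the preceding Gb) and then sustained as the same pitch into the next harmony.
Sustained through a change of harmony — a pedal tone.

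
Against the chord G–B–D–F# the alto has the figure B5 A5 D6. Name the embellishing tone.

A5 is an escape tone.

The harmony at that moment is G major seventh chord (G, B, D, F#); A5 is not a chord tone.
It is approached by step down from B5 and left by leap up to D6.
Step in, leap out — an escape tone.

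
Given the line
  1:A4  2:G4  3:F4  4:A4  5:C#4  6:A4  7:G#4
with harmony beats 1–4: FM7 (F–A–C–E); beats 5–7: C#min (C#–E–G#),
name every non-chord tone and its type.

The harmony at that moment is F major seventh chord (F, A, C, E); G4 is not a chord tone.
It is approached by step down from A4 and left by step down to F4.
Step in, step out in the same direction — a passing tone.
The harmony at that moment is C# minor triad (C#, E, G#); A4 is not a chord tone.
It is approached by leap up from C#4 and left by step down to G#4.
Leap in, step out — an appoggiatura.

G4 (beat 2) — passing tone; A4 (beat 6) — appoggiatura.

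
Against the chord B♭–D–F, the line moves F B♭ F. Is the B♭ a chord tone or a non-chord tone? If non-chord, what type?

Chord tone (the root of Bb major triad).

Bb major triad contains B♭, D, F; B♭ is the root, so it is a chord tone.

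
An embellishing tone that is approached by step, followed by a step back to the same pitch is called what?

Neighbor tone.

Approach: by step. Departure: by step in the opposite direction, back to the starting pitch.
Stepwise on both sides but reversing to return to the same chord tone — a neighbor tone. (Had it continued onward in the same direction it would be a passing tone instead.)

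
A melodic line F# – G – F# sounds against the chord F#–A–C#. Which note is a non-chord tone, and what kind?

The harmony at that moment is F# minor triad (F#, A, C#); G is not a chord tone.
It is approached by step up from F# and left by step down to F#.
Step away and step back to the same note — a neighbor tone (upper neighbor).

G is a neighbor tone.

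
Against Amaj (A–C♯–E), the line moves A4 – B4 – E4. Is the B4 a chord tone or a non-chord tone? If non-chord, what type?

Non-chord tone — an escape tone.

The harmony at that moment is A major triad (A, C♯, E); B4 is not a chord tone.
It is approached by step up from A4 and left by leap down to E4.
Step in, leap out — an escape tone.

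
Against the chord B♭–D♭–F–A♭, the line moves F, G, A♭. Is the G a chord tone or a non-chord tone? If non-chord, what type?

The harmony at that moment is B♭ minor seventh chord (B♭, D♭, F, A♭); G is not a chord tone.
It is approached by step up from F and left by step up to A♭.
Step in, step out in the same direction — a passing tone.

Non-chord tone — a passing tone.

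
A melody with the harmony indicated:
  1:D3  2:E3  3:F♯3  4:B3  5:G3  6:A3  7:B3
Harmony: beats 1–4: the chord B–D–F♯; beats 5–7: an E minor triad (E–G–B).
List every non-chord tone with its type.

E3 (beat 2) — passing tone; A3 (beat 6) — passing tone.

The harmony at that moment is B minor triad (B, D, F♯); E3 is not a chord tone.
It is approached by step up from D3 and left by step up to F♯3.
Step in, step out in the same direction — a passing tone.
The harmony at that moment is E minor triad (E, G, B); A3 is not a chord tone.
It is approached by step up from G3 and left by step up to B3.
Step in, step out in the same direction — a passing tone.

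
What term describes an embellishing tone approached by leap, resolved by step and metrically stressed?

Approach: by leap. Departure: by step. Metric position: strong.
Leap in, step out, in a metrically strong position — an appoggiatura. (It is the mirror image of the escape tone, which steps in and leaps out from a weak position.)

Appoggiatura.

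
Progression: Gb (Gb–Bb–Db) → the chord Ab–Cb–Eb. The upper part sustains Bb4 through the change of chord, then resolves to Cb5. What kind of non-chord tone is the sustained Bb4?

Bb4 is a retardation.

The harmony at that moment is Ab minor triad (Ab, Cb, Eb); Bb4 is not a chord tone.
It is held over (the same pitch as the preceding Bb4) and left by step up to Cb5.
Held over from the previous chord and resolving up by step — a retardation.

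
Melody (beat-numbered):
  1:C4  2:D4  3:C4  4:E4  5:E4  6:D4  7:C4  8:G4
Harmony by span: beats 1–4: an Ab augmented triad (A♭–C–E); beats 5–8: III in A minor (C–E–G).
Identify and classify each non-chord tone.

D4 (beat 2) — neighbor tone; D4 (beat 6) — passing tone.

The harmony at that moment is A♭ augmented triad (A♭, C, E); D4 is not a chord tone.
It is approached by step up from C4 and left by step down to C4.
Step away and step back to the same note — a neighbor tone (upper neighbor).
The harmony at that moment is C major triad (C, E, G); D4 is not a chord tone.
It is approached by step down from E4 and left by step down to C4.
Step in, step out in the same direction — a passing tone.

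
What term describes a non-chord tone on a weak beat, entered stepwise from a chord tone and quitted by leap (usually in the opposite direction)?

Escape tone.

Approach: by step. Departure: by leap. Metric position: weak.
Step in, leap out, from a weak position — an escape tone (échappée). (It is the mirror image of the appoggiatura, which leaps in and steps out on a strong beat.)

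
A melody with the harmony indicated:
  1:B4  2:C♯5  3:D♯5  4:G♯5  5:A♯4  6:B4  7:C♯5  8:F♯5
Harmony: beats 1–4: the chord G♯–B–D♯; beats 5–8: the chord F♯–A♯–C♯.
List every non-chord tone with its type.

C♯5 (beat 2) — passing tone; B4 (beat 6) — passing tone.

The harmony at that moment is G♯ minor triad (G♯, B, D♯); C♯5 is not a chord tone.
It is approached by step up from B4 and left by step up to D♯5.
Step in, step out in the same direction — a passing tone.
The harmony at that moment is F♯ major triad (F♯, A♯, C♯); B4 is not a chord tone.
It is approached by step up from A♯4 and left by step up to C♯5.
Step in, step out in the same direction — a passing tone.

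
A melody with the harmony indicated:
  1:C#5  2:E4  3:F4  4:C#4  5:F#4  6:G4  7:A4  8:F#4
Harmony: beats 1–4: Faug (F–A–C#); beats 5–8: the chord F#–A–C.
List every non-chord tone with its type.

E4 (beat 2) — appoggiatura; G4 (beat 6) — passing tone.

The harmony at that moment is F augmented triad (F, A, C#); E4 is not a chord tone.
It is approached by leap down from C#5 and left by step up to F4.
Leap in, step out — an appoggiatura.
The harmony at that moment is F# diminished triad (F#, A, C); G4 is not a chord tone.
It is approached by step up from F#4 and left by step up to A4.
Step in, step out in the same direction — a passing tone.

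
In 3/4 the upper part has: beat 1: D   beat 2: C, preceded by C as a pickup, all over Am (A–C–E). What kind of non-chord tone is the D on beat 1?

Upper neighbor tone.

The harmony at that moment is A minor triad (A, C, E); D is not a chord tone.
It is approached by step up from C and left by step down to C.
Step away and step back to the same note — a neighbor tone (upper neighbor).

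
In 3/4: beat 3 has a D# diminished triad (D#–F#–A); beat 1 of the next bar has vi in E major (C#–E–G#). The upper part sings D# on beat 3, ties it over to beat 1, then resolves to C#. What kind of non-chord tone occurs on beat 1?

Suspension.

The harmony at that moment is C# minor triad (C#, E, G#); D# is not a chord tone.
It is held over (the same pitch as the preceding D#) and left by step down to C#.
Held over from the previous chord and resolving down by step — a suspension.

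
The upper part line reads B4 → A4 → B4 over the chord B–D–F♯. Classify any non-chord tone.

The harmony at that moment is B minor triad (B, D, F♯); A4 is not a chord tone.
It is approached by step down from B4 and left by step up to B4.
Step away and step back to the same note — a neighbor tone (lower neighbor).

A4 is a neighbor tone.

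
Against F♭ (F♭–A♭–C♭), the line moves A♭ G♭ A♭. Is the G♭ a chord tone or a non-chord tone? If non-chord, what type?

The harmony at that moment is F♭ major triad (F♭, A♭, C♭); G♭ is not a chord tone.
It is approached by step down from A♭ and left by step up to A♭.
Step away and step back to the same note — a neighbor tone (lower neighbor).

Non-chord tone — a neighbor tone.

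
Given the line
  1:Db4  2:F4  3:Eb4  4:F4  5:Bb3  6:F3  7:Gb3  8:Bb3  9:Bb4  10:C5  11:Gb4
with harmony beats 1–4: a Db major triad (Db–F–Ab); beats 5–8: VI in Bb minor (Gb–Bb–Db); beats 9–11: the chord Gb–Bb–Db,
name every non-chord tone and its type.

The harmony at that moment is Db major triad (Db, F, Ab); Eb4 is not a chord tone.
It is approached by step down from F4 and left by step up to F4.
Step away and step back to the same note — a neighbor tone (lower neighbor).
The harmony at that moment is Gb major triad (Gb, Bb, Db); F3 is not a chord tone.
It is approached by leap down from Bb3 and left by step up to Gb3.
Leap in, step out — an appoggiatura.
The harmony at that moment is Gb major triad (Gb, Bb, Db); C5 is not a chord tone.
It is approached by step up from Bb4 and left by leap down to Gb4.
Step in, leap out — an escape tone.

Eb4 (beat 3) — neighbor tone; F3 (beat 6) — appoggiatura; C5 (beat 10) — escape tone.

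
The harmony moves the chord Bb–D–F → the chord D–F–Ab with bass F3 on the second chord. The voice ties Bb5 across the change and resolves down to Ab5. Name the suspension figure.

At the second chord the bass is F3. The suspended Bb5 lies a fourth above the bass; after resolving down by step to Ab5, the interval above the bass becomes a third.
Suspension figures are named by those two intervals: 4–3.

4–3 suspension.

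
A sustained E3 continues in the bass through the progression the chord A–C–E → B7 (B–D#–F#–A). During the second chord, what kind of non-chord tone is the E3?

The harmony at that moment is B dominant seventh chord (B, D#, F#, A); E3 is not a chord tone.
It is held over (the same pitch as the preceding E3) and then sustained as the same pitch into the next harmony.
Sustained through a change of harmony — a pedal tone.

Pedal tone (pedal point).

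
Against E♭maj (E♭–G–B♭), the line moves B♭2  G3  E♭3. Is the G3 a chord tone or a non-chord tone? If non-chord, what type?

Chord tone (the third of Eb major triad).

Eb major triad contains E♭, G, B♭; G is the third, so it is a chord tone.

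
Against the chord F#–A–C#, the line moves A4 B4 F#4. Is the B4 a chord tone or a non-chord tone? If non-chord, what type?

Non-chord tone — an escape tone.

The harmony at that moment is F# minor triad (F#, A, C#); B4 is not a chord tone.
It is approached by step up from A4 and left by leap down to F#4.
Step in, leap out — an escape tone.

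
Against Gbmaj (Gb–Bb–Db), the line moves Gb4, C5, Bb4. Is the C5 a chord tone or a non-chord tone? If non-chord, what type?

The harmony at that moment is Gb major triad (Gb, Bb, Db); C5 is not a chord tone.
It is approached by leap up from Gb4 and left by step down to Bb4.
Leap in, step out — an appoggiatura.

Non-chord tone — an appoggiatura.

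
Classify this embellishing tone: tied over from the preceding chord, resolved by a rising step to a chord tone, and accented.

Retardation.

Approach: by preparation — the pitch is first a chord tone, then held (tied or repeated) while the harmony changes under it. Departure: up by step. Metric position: strong.
A prepared dissonance that resolves upward by step — a retardation. (The same figure resolving downward would be a suspension.)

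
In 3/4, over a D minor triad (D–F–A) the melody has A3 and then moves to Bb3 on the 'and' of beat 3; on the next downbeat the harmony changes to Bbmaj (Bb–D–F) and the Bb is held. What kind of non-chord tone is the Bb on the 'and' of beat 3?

Anticipation.

The harmony at that moment is D minor triad (D, F, A); Bb3 is not a chord tone.
It is approached by step up from A3 and then sustained as the same pitch into the next harmony.
Arriving early and becoming a chord tone when the harmony changes — an anticipation.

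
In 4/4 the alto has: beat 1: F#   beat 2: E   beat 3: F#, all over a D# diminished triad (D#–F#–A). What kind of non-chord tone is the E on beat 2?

Lower neighbor tone.

The harmony at that moment is D# diminished triad (D#, F#, A); E is not a chord tone.
It is approached by step down from F# and left by step up to F#.
Step away and step back to the same note — a neighbor tone (lower neighbor).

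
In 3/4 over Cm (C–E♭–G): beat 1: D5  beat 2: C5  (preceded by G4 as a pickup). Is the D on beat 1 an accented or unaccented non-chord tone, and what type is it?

The harmony at that moment is C minor triad (C, E♭, G); D5 is not a chord tone.
It is approached by leap up from G4 and left by step down to C5.
Leap in, step out — an appoggiatura.
It falls on the downbeat, so it is accented.

Accented appoggiatura.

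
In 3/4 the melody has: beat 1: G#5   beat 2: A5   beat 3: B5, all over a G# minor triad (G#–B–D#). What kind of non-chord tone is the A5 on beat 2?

Passing tone.

The harmony at that moment is G# minor triad (G#, B, D#); A5 is not a chord tone.
It is approached by step up from G#5 and left by step up to B5.
Step in, step out in the same direction — a passing tone.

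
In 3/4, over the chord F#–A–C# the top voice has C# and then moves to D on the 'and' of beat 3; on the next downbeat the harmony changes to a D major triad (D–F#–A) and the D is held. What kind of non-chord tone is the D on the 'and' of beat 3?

Anticipation.

The harmony at that moment is F# minor triad (F#, A, C#); D is not a chord tone.
It is approached by step up from C# and then sustained as the same pitch into the next harmony.
Arriving early and becoming a chord tone when the harmony changes — an anticipation.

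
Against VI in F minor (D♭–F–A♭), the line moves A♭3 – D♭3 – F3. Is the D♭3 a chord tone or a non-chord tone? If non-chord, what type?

Db major triad contains D♭, F, A♭; D♭ is the root, so it is a chord tone.

Chord tone (the root of Db major triad).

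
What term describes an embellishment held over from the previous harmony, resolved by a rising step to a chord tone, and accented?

Approach: by preparation — the pitch is first a chord tone, then held (tied or repeated) while the harmony changes under it. Departure: up by step. Metric position: strong.
A prepared dissonance that resolves upward by step — a retardation. (The same figure resolving downward would be a suspension.)

Retardation.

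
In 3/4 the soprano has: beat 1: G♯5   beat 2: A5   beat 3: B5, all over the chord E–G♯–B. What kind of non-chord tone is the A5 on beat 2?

Passing tone.

The harmony at that moment is E major triad (E, G♯, B); A5 is not a chord tone.
It is approached by step up from G♯5 and left by step up to B5.
Step in, step out in the same direction — a passing tone.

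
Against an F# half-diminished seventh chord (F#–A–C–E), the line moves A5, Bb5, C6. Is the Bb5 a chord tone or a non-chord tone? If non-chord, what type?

The harmony at that moment is F# half-diminished seventh chord (F#, A, C, E); Bb5 is not a chord tone.
It is approached by step up from A5 and left by step up to C6.
Step in, step out in the same direction — a passing tone.

Non-chord tone — a passing tone.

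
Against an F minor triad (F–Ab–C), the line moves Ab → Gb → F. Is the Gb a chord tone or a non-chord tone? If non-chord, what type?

Non-chord tone — a passing tone.

The harmony at that moment is F minor triad (F, Ab, C); Gb is not a chord tone.
It is approached by step down from Ab and left by step down to F.
Step in, step out in the same direction — a passing tone.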